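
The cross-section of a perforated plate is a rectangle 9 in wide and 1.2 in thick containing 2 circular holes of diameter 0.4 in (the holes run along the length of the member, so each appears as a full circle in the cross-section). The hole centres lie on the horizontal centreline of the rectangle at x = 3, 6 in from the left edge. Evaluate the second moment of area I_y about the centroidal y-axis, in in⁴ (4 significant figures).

I_y ≈ 72.33 in⁴

Break the section into simple shapes (no overlaps), measuring from the bottom-left corner of the bounding box.
Plate: 9 × 1.2, A = 10.8 in², x = 4.5 in, Ī = 72.9 in⁴.
Hole 1 (subtracted): ⌀0.4, A = 0.125664 in², x = 3 in, Ī = 0.00125664 in⁴.
Hole 2 (subtracted): ⌀0.4, A = 0.125664 in², x = 6 in, Ī = 0.00125664 in⁴.
By symmetry the centroid is at mid-width, x̄ = 4.5 in.
Transfer each piece to the centroidal y-axis using Ī + A·d² with d = x − 4.5:
  plate: d = 0 in → contributes +72.9 in⁴
  hole 1: d = -1.5 in → contributes −0.284 in⁴
  hole 2: d = 1.5 in → contributes −0.284 in⁴
Total I = 72.332 in⁴.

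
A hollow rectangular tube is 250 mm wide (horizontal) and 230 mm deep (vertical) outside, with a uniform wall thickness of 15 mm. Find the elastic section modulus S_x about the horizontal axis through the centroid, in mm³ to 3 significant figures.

Treat the section as a set of non-overlapping primitives; coordinates are from the bounding-box lower-left.
Outer rectangle: 250 × 230, A = 57 500 mm², y = 115 mm, Ī = 253 479 167 mm⁴.
Inner void (subtracted): 220 × 200, A = 44 000 mm², y = 115 mm, Ī = 146 666 667 mm⁴.
By symmetry the centroid is at mid-height, ȳ = 115 mm.
All pieces are centred on the horizontal axis through the centroid, so I = ΣĪ (holes subtracted) = 106 812 500 mm⁴.
Extreme fibre distance c = 115 mm; S = I/c = 928 804 mm³.

S_x ≈ 9.29 × 10⁵ mm³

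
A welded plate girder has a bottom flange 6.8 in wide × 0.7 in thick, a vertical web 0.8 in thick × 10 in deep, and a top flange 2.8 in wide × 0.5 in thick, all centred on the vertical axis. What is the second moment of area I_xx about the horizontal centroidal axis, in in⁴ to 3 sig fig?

Treat the section as a set of non-overlapping primitives; coordinates are from the bounding-box lower-left.
Bottom plate: 6.8 × 0.7, A = 4.76 in², y = 0.35 in, Ī = 0.19437 in⁴.
Web plate: 0.8 × 10, A = 8 in², y = 5.7 in, Ī = 66.667 in⁴.
Top plate: 2.8 × 0.5, A = 1.4 in², y = 10.95 in, Ī = 0.029167 in⁴.
Centroid: ȳ = ΣA·y / ΣA = 4.4206 in.
Transfer each piece to the horizontal centroidal axis using Ī + A·d² with d = y − 4.4206:
  bottom plate: d = -4.0706 in → contributes +79.067 in⁴
  web plate: d = 1.2794 in → contributes +79.761 in⁴
  top plate: d = 6.5294 in → contributes +59.715 in⁴
Total I = 218.54 in⁴.

I_xx ≈ 219 in⁴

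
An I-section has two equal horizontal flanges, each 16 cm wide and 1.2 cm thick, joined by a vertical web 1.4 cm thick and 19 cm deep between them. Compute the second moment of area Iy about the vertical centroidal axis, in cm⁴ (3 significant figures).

Iy ≈ 824 cm⁴

Split into non-overlapping primitives; take the origin at the lower-left of the bounding box.
Bottom flange: 16 × 1.2, A = 19.2 cm², x = 8 cm, Ī = 409.6 cm⁴.
Web: 1.4 × 19, A = 26.6 cm², x = 8 cm, Ī = 4.3447 cm⁴.
Top flange: 16 × 1.2, A = 19.2 cm², x = 8 cm, Ī = 409.6 cm⁴.
By symmetry the centroid is at mid-width, x̄ = 8 cm.
All pieces are centred on the vertical centroidal axis, so I = ΣĪ = 823.54 cm⁴.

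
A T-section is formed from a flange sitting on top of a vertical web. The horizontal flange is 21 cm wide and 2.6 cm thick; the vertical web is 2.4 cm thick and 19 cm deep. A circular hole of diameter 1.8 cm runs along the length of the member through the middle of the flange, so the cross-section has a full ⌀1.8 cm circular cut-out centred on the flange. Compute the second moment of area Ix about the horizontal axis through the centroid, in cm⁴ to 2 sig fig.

Split into non-overlapping primitives; take the origin at the lower-left of the bounding box.
Flange: 21 × 2.6, A = 54.6 cm², y = 20.3 cm, Ī = 30.76 cm⁴.
Web: 2.4 × 19, A = 45.6 cm², y = 9.5 cm, Ī = 1 372 cm⁴.
Hole (subtracted): ⌀1.8, A = 2.545 cm², y = 20.3 cm, Ī = 0.5153 cm⁴.
Centroid: ȳ = ΣA·y / ΣA = 15.26 cm.
Transfer each piece to the horizontal axis through the centroid using Ī + A·d² with d = y − 15.26:
  flange: d = 5.043 cm → contributes +1 419 cm⁴
  web: d = -5.757 cm → contributes +2 883 cm⁴
  hole: d = 5.043 cm → contributes −65.23 cm⁴
Total I = 4 237 cm⁴.

Ix ≈ 4200 cm⁴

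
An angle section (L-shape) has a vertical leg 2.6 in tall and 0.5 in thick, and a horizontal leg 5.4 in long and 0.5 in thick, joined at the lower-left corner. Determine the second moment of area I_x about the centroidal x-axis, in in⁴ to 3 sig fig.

Treat the section as a set of non-overlapping primitives; coordinates are from the bounding-box lower-left.
Vertical leg: 0.5 × 2.6, A = 1.3 in², y = 1.3 in, Ī = 0.73233 in⁴.
Horizontal leg (remainder): 4.9 × 0.5, A = 2.45 in², y = 0.25 in, Ī = 0.051042 in⁴.
Centroid: ȳ = ΣA·y / ΣA = 0.614 in.
Transfer each piece to the centroidal x-axis using Ī + A·d² with d = y − 0.614:
  vertical leg: d = 0.686 in → contributes +1.3441 in⁴
  horizontal leg (remainder): d = -0.364 in → contributes +0.37566 in⁴
Total I = 1.7198 in⁴.

I_x ≈ 1.72 in⁴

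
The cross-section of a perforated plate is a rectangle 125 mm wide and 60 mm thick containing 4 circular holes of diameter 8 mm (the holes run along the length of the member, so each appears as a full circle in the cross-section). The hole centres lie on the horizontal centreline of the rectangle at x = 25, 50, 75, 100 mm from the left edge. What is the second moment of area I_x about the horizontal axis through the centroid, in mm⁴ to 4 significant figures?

Split into non-overlapping primitives; take the origin at the lower-left of the bounding box.
Plate: 125 × 60, A = 7 500 mm², y = 30 mm, Ī = 2 250 000 mm⁴.
Hole 1 (subtracted): ⌀8, A = 50.2655 mm², y = 30 mm, Ī = 201.062 mm⁴.
Hole 2 (subtracted): ⌀8, A = 50.2655 mm², y = 30 mm, Ī = 201.062 mm⁴.
Hole 3 (subtracted): ⌀8, A = 50.2655 mm², y = 30 mm, Ī = 201.062 mm⁴.
Hole 4 (subtracted): ⌀8, A = 50.2655 mm², y = 30 mm, Ī = 201.062 mm⁴.
By symmetry the centroid is at mid-height, ȳ = 30 mm.
All pieces are centred on the horizontal axis through the centroid, so I = ΣĪ (holes subtracted) = 2 249 196 mm⁴.

I_x ≈ 2.249 × 10⁶ mm⁴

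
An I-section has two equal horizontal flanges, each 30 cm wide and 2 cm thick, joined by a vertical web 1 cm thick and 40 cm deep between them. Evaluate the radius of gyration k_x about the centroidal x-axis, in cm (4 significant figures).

Decompose the section into non-overlapping parts with the origin at the bottom-left of its bounding rectangle.
Bottom flange: 30 × 2, A = 60 cm², y = 1 cm, Ī = 20 cm⁴.
Web: 1 × 40, A = 40 cm², y = 22 cm, Ī = 5333.33 cm⁴.
Top flange: 30 × 2, A = 60 cm², y = 43 cm, Ī = 20 cm⁴.
By symmetry the centroid is at mid-height, ȳ = 22 cm.
Transfer each piece to the centroidal x-axis using Ī + A·d² with d = y − 22:
  bottom flange: d = -21 cm → contributes +26 480 cm⁴
  web: d = 0 cm → contributes +5333.33 cm⁴
  top flange: d = 21 cm → contributes +26 480 cm⁴
Total I = 58293.3 cm⁴.
Radius of gyration: k = √(I/A) = √(58293.3 / 160) = 19.0875 cm.

k_x ≈ 19.09 cm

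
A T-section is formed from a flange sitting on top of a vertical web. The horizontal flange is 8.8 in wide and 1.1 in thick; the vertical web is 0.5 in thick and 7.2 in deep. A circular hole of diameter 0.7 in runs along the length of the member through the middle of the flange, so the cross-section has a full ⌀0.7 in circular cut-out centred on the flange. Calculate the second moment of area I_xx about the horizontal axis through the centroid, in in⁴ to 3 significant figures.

Break the section into simple shapes (no overlaps), measuring from the bottom-left corner of the bounding box.
Flange: 8.8 × 1.1, A = 9.68 in², y = 7.75 in, Ī = 0.97607 in⁴.
Web: 0.5 × 7.2, A = 3.6 in², y = 3.6 in, Ī = 15.552 in⁴.
Hole (subtracted): ⌀0.7, A = 0.38485 in², y = 7.75 in, Ī = 0.011786 in⁴.
Centroid: ȳ = ΣA·y / ΣA = 6.5914 in.
Transfer each piece to the horizontal axis through the centroid using Ī + A·d² with d = y − 6.5914:
  flange: d = 1.1586 in → contributes +13.969 in⁴
  web: d = -2.9914 in → contributes +47.767 in⁴
  hole: d = 1.1586 in → contributes −0.52836 in⁴
Total I = 61.208 in⁴.

I_xx ≈ 61.2 in⁴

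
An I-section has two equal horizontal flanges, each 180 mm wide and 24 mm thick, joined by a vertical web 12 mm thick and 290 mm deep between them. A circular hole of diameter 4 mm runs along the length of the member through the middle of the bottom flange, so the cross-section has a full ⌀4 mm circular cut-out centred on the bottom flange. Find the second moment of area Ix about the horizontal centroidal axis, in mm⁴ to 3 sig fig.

Ix ≈ 2.37 × 10⁸ mm⁴

Break the section into simple shapes (no overlaps), measuring from the bottom-left corner of the bounding box.
Bottom flange: 180 × 24, A = 4 320 mm², y = 12 mm, Ī = 207 360 mm⁴.
Web: 12 × 290, A = 3 480 mm², y = 169 mm, Ī = 24 389 000 mm⁴.
Top flange: 180 × 24, A = 4 320 mm², y = 326 mm, Ī = 207 360 mm⁴.
Hole (subtracted): ⌀4, A = 12.566 mm², y = 12 mm, Ī = 12.566 mm⁴.
Centroid: ȳ = ΣA·y / ΣA = 169.16 mm.
Transfer each piece to the horizontal centroidal axis using Ī + A·d² with d = y − 169.16:
  bottom flange: d = -157.16 mm → contributes +106 912 195 mm⁴
  web: d = -0.16295 mm → contributes +24 389 092 mm⁴
  top flange: d = 156.84 mm → contributes +106 470 115 mm⁴
  hole: d = -157.16 mm → contributes −310 404 mm⁴
Total I = 237 460 997 mm⁴.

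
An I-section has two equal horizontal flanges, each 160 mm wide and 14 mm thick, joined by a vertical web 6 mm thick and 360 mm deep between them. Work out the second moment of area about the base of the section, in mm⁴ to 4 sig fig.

I_base ≈ 4.300 × 10⁸ mm⁴

Decompose the section into non-overlapping parts with the origin at the bottom-left of its bounding rectangle.
Bottom flange: 160 × 14, A = 2 240 mm², y = 7 mm, Ī = 36586.7 mm⁴.
Web: 6 × 360, A = 2 160 mm², y = 194 mm, Ī = 23 328 000 mm⁴.
Top flange: 160 × 14, A = 2 240 mm², y = 381 mm, Ī = 36586.7 mm⁴.
Transfer each piece to the bottom edge using Ī + A·d² with d = y − 0:
  bottom flange: d = 7 mm → contributes +146 347 mm⁴
  web: d = 194 mm → contributes +104 621 760 mm⁴
  top flange: d = 381 mm → contributes +325 197 227 mm⁴
Total I = 429 965 333 mm⁴.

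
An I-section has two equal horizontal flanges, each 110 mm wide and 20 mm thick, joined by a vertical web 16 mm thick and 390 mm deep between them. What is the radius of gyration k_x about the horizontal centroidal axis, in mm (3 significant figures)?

k_x ≈ 158 mm

Treat the section as a set of non-overlapping primitives; coordinates are from the bounding-box lower-left.
Bottom flange: 110 × 20, A = 2 200 mm², y = 10 mm, Ī = 73 333 mm⁴.
Web: 16 × 390, A = 6 240 mm², y = 215 mm, Ī = 79 092 000 mm⁴.
Top flange: 110 × 20, A = 2 200 mm², y = 420 mm, Ī = 73 333 mm⁴.
By symmetry the centroid is at mid-height, ȳ = 215 mm.
Transfer each piece to the horizontal centroidal axis using Ī + A·d² with d = y − 215:
  bottom flange: d = -205 mm → contributes +92 528 333 mm⁴
  web: d = 0 mm → contributes +79 092 000 mm⁴
  top flange: d = 205 mm → contributes +92 528 333 mm⁴
Total I = 264 148 667 mm⁴.
Radius of gyration: k = √(I/A) = √(264 148 667 / 10 640) = 157.56 mm.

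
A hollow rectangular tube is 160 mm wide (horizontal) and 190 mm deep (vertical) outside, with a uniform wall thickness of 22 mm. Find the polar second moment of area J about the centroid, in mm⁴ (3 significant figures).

Treat the section as a set of non-overlapping primitives; coordinates are from the bounding-box lower-left.
Outer rectangle: 160 × 190, A = 30 400 mm², y = 95 mm, Ī = 91 453 333 mm⁴.
Inner void (subtracted): 116 × 146, A = 16 936 mm², y = 95 mm, Ī = 30 083 981 mm⁴.
By symmetry the centroid is at mid-height, ȳ = 95 mm.
All pieces are centred on the centroidal x-axis, so I = ΣĪ (holes subtracted) = 61 369 352 mm⁴.
Repeating about the centroidal y-axis gives I_y = 45 862 432 mm⁴.
Polar second moment: J = I_x + I_y = 107 231 784 mm⁴.

J ≈ 1.07 × 10⁸ mm⁴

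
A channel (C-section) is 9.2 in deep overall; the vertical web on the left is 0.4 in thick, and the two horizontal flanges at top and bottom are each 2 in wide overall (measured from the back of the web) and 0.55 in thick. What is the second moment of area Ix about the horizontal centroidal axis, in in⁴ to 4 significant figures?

Ix ≈ 58.92 in⁴

Split into non-overlapping primitives; take the origin at the lower-left of the bounding box.
Web: 0.4 × 9.2, A = 3.68 in², y = 4.6 in, Ī = 25.9563 in⁴.
Top flange (beyond web): 1.6 × 0.55, A = 0.88 in², y = 8.925 in, Ī = 0.0221833 in⁴.
Bottom flange (beyond web): 1.6 × 0.55, A = 0.88 in², y = 0.275 in, Ī = 0.0221833 in⁴.
By symmetry the centroid is at mid-height, ȳ = 4.6 in.
Transfer each piece to the horizontal centroidal axis using Ī + A·d² with d = y − 4.6:
  web: d = 0 in → contributes +25.9563 in⁴
  top flange (beyond web): d = 4.325 in → contributes +16.4831 in⁴
  bottom flange (beyond web): d = -4.325 in → contributes +16.4831 in⁴
Total I = 58.9225 in⁴.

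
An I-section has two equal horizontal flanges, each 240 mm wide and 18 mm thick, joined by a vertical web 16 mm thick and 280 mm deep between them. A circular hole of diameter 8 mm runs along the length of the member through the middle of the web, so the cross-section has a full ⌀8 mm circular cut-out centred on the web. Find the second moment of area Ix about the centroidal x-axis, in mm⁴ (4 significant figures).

Treat the section as a set of non-overlapping primitives; coordinates are from the bounding-box lower-left.
Bottom flange: 240 × 18, A = 4 320 mm², y = 9 mm, Ī = 116 640 mm⁴.
Web: 16 × 280, A = 4 480 mm², y = 158 mm, Ī = 29 269 333 mm⁴.
Top flange: 240 × 18, A = 4 320 mm², y = 307 mm, Ī = 116 640 mm⁴.
Hole (subtracted): ⌀8, A = 50.2655 mm², y = 158 mm, Ī = 201.062 mm⁴.
By symmetry the centroid is at mid-height, ȳ = 158 mm.
Transfer each piece to the centroidal x-axis using Ī + A·d² with d = y − 158:
  bottom flange: d = -149 mm → contributes +96 024 960 mm⁴
  web: d = 0 mm → contributes +29 269 333 mm⁴
  top flange: d = 149 mm → contributes +96 024 960 mm⁴
  hole: d = 0 mm → contributes −201.062 mm⁴
Total I = 221 319 052 mm⁴.

Ix ≈ 2.213 × 10⁸ mm⁴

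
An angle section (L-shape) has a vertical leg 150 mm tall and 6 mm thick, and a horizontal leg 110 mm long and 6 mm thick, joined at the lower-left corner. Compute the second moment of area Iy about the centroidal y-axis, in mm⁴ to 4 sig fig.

Break the section into simple shapes (no overlaps), measuring from the bottom-left corner of the bounding box.
Vertical leg: 6 × 150, A = 900 mm², x = 3 mm, Ī = 2 700 mm⁴.
Horizontal leg (remainder): 104 × 6, A = 624 mm², x = 58 mm, Ī = 562 432 mm⁴.
Centroid: x̄ = ΣA·x / ΣA = 25.5197 mm.
Transfer each piece to the centroidal y-axis using Ī + A·d² with d = x − 25.5197:
  vertical leg: d = -22.5197 mm → contributes +459 123 mm⁴
  horizontal leg (remainder): d = 32.4803 mm → contributes +1 220 734 mm⁴
Total I = 1 679 856 mm⁴.

Iy ≈ 1.680 × 10⁶ mm⁴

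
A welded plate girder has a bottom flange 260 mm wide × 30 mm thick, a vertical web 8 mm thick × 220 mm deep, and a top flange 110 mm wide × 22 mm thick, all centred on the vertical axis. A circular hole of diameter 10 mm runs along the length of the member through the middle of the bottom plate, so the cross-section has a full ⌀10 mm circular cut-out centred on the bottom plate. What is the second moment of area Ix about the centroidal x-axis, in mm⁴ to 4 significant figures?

Split into non-overlapping primitives; take the origin at the lower-left of the bounding box.
Bottom plate: 260 × 30, A = 7 800 mm², y = 15 mm, Ī = 585 000 mm⁴.
Web plate: 8 × 220, A = 1 760 mm², y = 140 mm, Ī = 7 098 667 mm⁴.
Top plate: 110 × 22, A = 2 420 mm², y = 261 mm, Ī = 97606.7 mm⁴.
Hole (subtracted): ⌀10, A = 78.5398 mm², y = 15 mm, Ī = 490.874 mm⁴.
Centroid: ȳ = ΣA·y / ΣA = 83.5059 mm.
Transfer each piece to the centroidal x-axis using Ī + A·d² with d = y − 83.5059:
  bottom plate: d = -68.5059 mm → contributes +37 190 833 mm⁴
  web plate: d = 56.4941 mm → contributes +12 715 857 mm⁴
  top plate: d = 177.494 mm → contributes +76 337 680 mm⁴
  hole: d = -68.5059 mm → contributes −369 083 mm⁴
Total I = 125 875 289 mm⁴.

Ix ≈ 1.259 × 10⁸ mm⁴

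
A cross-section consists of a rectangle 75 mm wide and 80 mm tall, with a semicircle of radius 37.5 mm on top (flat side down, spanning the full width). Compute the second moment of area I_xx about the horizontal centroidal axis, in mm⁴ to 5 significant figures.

Break the section into simple shapes (no overlaps), measuring from the bottom-left corner of the bounding box.
Rectangular body: 75 × 80, A = 6 000 mm², y = 40 mm, Ī = 3 200 000 mm⁴.
Semicircular cap: semicircle r = 37.5, A = 2208.932 mm², y = 95.91549 mm, Ī = 217048.7 mm⁴.
Centroid: ȳ = ΣA·y / ΣA = 55.04624 mm.
Transfer each piece to the horizontal centroidal axis using Ī + A·d² with d = y − 55.04624:
  rectangular body: d = -15.04624 mm → contributes +4 558 336 mm⁴
  semicircular cap: d = 40.86926 mm → contributes +3 906 620 mm⁴
Total I = 8 464 955 mm⁴.

I_xx ≈ 8.4650 × 10⁶ mm⁴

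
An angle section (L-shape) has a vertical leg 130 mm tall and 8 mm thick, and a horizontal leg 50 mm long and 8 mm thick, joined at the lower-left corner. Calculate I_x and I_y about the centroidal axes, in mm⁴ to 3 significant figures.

Treat the section as a set of non-overlapping primitives; coordinates are from the bounding-box lower-left.
Vertical leg: 8 × 130, A = 1 040 mm², y = 65 mm, Ī = 1 464 667 mm⁴.
Horizontal leg (remainder): 42 × 8, A = 336 mm², y = 4 mm, Ī = 1 792 mm⁴.
Centroid: ȳ = ΣA·y / ΣA = 50.105 mm.
Transfer each piece to the centroidal x-axis using Ī + A·d² with d = y − 50.105:
  vertical leg: d = 14.895 mm → contributes +1 695 413 mm⁴
  horizontal leg (remainder): d = -46.105 mm → contributes +716 007 mm⁴
Total I = 2 411 420 mm⁴.
For the y-axis: x̄ = 10.105 mm.
Repeating about the centroidal y-axis gives I_y = 213 660 mm⁴.

I_x ≈ 2.41 × 10⁶ mm⁴, I_y ≈ 2.14 × 10⁵ mm⁴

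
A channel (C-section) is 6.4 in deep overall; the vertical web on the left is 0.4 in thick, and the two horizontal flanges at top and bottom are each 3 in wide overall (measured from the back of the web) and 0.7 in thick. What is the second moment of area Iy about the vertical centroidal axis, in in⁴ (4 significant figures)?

Iy ≈ 5.466 in⁴

Treat the section as a set of non-overlapping primitives; coordinates are from the bounding-box lower-left.
Web: 0.4 × 6.4, A = 2.56 in², x = 0.2 in, Ī = 0.0341333 in⁴.
Top flange (beyond web): 2.6 × 0.7, A = 1.82 in², x = 1.7 in, Ī = 1.02527 in⁴.
Bottom flange (beyond web): 2.6 × 0.7, A = 1.82 in², x = 1.7 in, Ī = 1.02527 in⁴.
Centroid: x̄ = ΣA·x / ΣA = 1.08065 in.
Transfer each piece to the vertical centroidal axis using Ī + A·d² with d = x − 1.08065:
  web: d = -0.880645 in → contributes +2.01951 in⁴
  top flange (beyond web): d = 0.619355 in → contributes +1.72342 in⁴
  bottom flange (beyond web): d = 0.619355 in → contributes +1.72342 in⁴
Total I = 5.46634 in⁴.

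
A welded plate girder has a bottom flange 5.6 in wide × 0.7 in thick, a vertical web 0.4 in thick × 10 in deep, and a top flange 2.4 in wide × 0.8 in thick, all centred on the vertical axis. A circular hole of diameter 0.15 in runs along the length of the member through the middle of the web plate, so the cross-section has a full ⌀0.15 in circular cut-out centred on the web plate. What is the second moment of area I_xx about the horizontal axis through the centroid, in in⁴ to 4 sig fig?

I_xx ≈ 190.3 in⁴

Decompose the section into non-overlapping parts with the origin at the bottom-left of its bounding rectangle.
Bottom plate: 5.6 × 0.7, A = 3.92 in², y = 0.35 in, Ī = 0.160067 in⁴.
Web plate: 0.4 × 10, A = 4 in², y = 5.7 in, Ī = 33.3333 in⁴.
Top plate: 2.4 × 0.8, A = 1.92 in², y = 11.1 in, Ī = 0.1024 in⁴.
Hole (subtracted): ⌀0.15, A = 0.0176715 in², y = 5.7 in, Ī = 0.0000248505 in⁴.
Centroid: ȳ = ΣA·y / ΣA = 4.62042 in.
Transfer each piece to the horizontal axis through the centroid using Ī + A·d² with d = y − 4.62042:
  bottom plate: d = -4.27042 in → contributes +71.6471 in⁴
  web plate: d = 1.07958 in → contributes +37.9953 in⁴
  top plate: d = 6.47958 in → contributes +80.7135 in⁴
  hole: d = 1.07958 in → contributes −0.0206209 in⁴
Total I = 190.335 in⁴.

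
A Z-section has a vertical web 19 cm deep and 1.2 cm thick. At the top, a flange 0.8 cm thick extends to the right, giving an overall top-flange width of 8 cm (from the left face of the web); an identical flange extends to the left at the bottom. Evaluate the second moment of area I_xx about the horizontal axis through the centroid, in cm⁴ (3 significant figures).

Treat the section as a set of non-overlapping primitives; coordinates are from the bounding-box lower-left.
Web: 1.2 × 19, A = 22.8 cm², y = 9.5 cm, Ī = 685.9 cm⁴.
Top flange (beyond web): 6.8 × 0.8, A = 5.44 cm², y = 18.6 cm, Ī = 0.29013 cm⁴.
Bottom flange (beyond web): 6.8 × 0.8, A = 5.44 cm², y = 0.4 cm, Ī = 0.29013 cm⁴.
Centroid: ȳ = ΣA·y / ΣA = 9.5 cm.
Transfer each piece to the horizontal axis through the centroid using Ī + A·d² with d = y − 9.5:
  web: d = 0 cm → contributes +685.9 cm⁴
  top flange (beyond web): d = 9.1 cm → contributes +450.78 cm⁴
  bottom flange (beyond web): d = -9.1 cm → contributes +450.78 cm⁴
Total I = 1587.5 cm⁴.

I_xx ≈ 1590 cm⁴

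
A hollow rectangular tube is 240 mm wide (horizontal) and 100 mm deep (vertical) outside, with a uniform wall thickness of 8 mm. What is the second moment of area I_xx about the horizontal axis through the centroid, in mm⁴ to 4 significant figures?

Break the section into simple shapes (no overlaps), measuring from the bottom-left corner of the bounding box.
Outer rectangle: 240 × 100, A = 24 000 mm², y = 50 mm, Ī = 20 000 000 mm⁴.
Inner void (subtracted): 224 × 84, A = 18 816 mm², y = 50 mm, Ī = 11 063 808 mm⁴.
By symmetry the centroid is at mid-height, ȳ = 50 mm.
All pieces are centred on the horizontal axis through the centroid, so I = ΣĪ (holes subtracted) = 8 936 192 mm⁴.

I_xx ≈ 8.936 × 10⁶ mm⁴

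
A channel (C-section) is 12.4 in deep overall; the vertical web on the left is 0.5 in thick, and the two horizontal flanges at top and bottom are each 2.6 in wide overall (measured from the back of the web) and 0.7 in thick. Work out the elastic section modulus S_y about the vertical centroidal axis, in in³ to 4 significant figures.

S_y ≈ 2.371 in³

Break the section into simple shapes (no overlaps), measuring from the bottom-left corner of the bounding box.
Web: 0.5 × 12.4, A = 6.2 in², x = 0.25 in, Ī = 0.129167 in⁴.
Top flange (beyond web): 2.1 × 0.7, A = 1.47 in², x = 1.55 in, Ī = 0.540225 in⁴.
Bottom flange (beyond web): 2.1 × 0.7, A = 1.47 in², x = 1.55 in, Ī = 0.540225 in⁴.
Centroid: x̄ = ΣA·x / ΣA = 0.668162 in.
Transfer each piece to the vertical centroidal axis using Ī + A·d² with d = x − 0.668162:
  web: d = -0.418162 in → contributes +1.21329 in⁴
  top flange (beyond web): d = 0.881838 in → contributes +1.68335 in⁴
  bottom flange (beyond web): d = 0.881838 in → contributes +1.68335 in⁴
Total I = 4.58 in⁴.
Extreme fibre distance c = 1.93184 in; S = I/c = 2.3708 in³.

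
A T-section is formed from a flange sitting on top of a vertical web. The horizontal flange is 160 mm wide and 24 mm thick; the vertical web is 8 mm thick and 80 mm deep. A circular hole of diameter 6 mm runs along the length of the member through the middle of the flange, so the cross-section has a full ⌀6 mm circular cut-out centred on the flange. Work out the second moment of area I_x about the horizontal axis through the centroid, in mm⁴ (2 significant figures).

I_x ≈ 2.0 × 10⁶ mm⁴

Treat the section as a set of non-overlapping primitives; coordinates are from the bounding-box lower-left.
Flange: 160 × 24, A = 3 840 mm², y = 92 mm, Ī = 184 320 mm⁴.
Web: 8 × 80, A = 640 mm², y = 40 mm, Ī = 341 333 mm⁴.
Hole (subtracted): ⌀6, A = 28.27 mm², y = 92 mm, Ī = 63.62 mm⁴.
Centroid: ȳ = ΣA·y / ΣA = 84.52 mm.
Transfer each piece to the horizontal axis through the centroid using Ī + A·d² with d = y − 84.52:
  flange: d = 7.476 mm → contributes +398 926 mm⁴
  web: d = -44.52 mm → contributes +1 610 075 mm⁴
  hole: d = 7.476 mm → contributes −1 644 mm⁴
Total I = 2 007 357 mm⁴.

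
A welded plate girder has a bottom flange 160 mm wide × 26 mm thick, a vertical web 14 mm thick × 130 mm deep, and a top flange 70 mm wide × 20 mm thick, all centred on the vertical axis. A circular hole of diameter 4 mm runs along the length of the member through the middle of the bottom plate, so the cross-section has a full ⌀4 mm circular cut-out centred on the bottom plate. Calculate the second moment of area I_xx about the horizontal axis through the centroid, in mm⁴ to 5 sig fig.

I_xx ≈ 2.9472 × 10⁷ mm⁴

Decompose the section into non-overlapping parts with the origin at the bottom-left of its bounding rectangle.
Bottom plate: 160 × 26, A = 4 160 mm², y = 13 mm, Ī = 234346.7 mm⁴.
Web plate: 14 × 130, A = 1 820 mm², y = 91 mm, Ī = 2 563 167 mm⁴.
Top plate: 70 × 20, A = 1 400 mm², y = 166 mm, Ī = 46666.67 mm⁴.
Hole (subtracted): ⌀4, A = 12.56637 mm², y = 13 mm, Ī = 12.56637 mm⁴.
Centroid: ȳ = ΣA·y / ΣA = 61.34248 mm.
Transfer each piece to the horizontal axis through the centroid using Ī + A·d² with d = y − 61.34248:
  bottom plate: d = -48.34248 mm → contributes +9 956 247 mm⁴
  web plate: d = 29.65752 mm → contributes +4 163 982 mm⁴
  top plate: d = 104.6575 mm → contributes +15 381 142 mm⁴
  hole: d = -48.34248 mm → contributes −29380.11 mm⁴
Total I = 29 471 990 mm⁴.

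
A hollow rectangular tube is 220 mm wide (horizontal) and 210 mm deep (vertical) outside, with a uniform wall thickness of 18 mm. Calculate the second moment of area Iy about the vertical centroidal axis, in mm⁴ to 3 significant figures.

Decompose the section into non-overlapping parts with the origin at the bottom-left of its bounding rectangle.
Outer rectangle: 220 × 210, A = 46 200 mm², x = 110 mm, Ī = 186 340 000 mm⁴.
Inner void (subtracted): 184 × 174, A = 32 016 mm², x = 110 mm, Ī = 90 327 808 mm⁴.
By symmetry the centroid is at mid-width, x̄ = 110 mm.
All pieces are centred on the vertical centroidal axis, so I = ΣĪ (holes subtracted) = 96 012 192 mm⁴.

Iy ≈ 9.60 × 10⁷ mm⁴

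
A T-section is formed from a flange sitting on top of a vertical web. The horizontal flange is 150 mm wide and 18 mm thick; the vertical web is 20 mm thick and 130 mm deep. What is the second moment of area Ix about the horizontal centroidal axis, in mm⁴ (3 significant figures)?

Break the section into simple shapes (no overlaps), measuring from the bottom-left corner of the bounding box.
Flange: 150 × 18, A = 2 700 mm², y = 139 mm, Ī = 72 900 mm⁴.
Web: 20 × 130, A = 2 600 mm², y = 65 mm, Ī = 3 661 667 mm⁴.
Centroid: ȳ = ΣA·y / ΣA = 102.7 mm.
Transfer each piece to the horizontal centroidal axis using Ī + A·d² with d = y − 102.7:
  flange: d = 36.302 mm → contributes +3 631 033 mm⁴
  web: d = -37.698 mm → contributes +7 356 651 mm⁴
Total I = 10 987 684 mm⁴.

Ix ≈ 1.10 × 10⁷ mm⁴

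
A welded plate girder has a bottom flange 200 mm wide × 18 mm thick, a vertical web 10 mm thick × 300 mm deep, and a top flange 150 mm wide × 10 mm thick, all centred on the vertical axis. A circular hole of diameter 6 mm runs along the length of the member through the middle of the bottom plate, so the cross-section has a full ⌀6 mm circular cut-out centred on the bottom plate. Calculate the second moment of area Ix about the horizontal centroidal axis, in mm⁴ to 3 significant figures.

Ix ≈ 1.35 × 10⁸ mm⁴

Treat the section as a set of non-overlapping primitives; coordinates are from the bounding-box lower-left.
Bottom plate: 200 × 18, A = 3 600 mm², y = 9 mm, Ī = 97 200 mm⁴.
Web plate: 10 × 300, A = 3 000 mm², y = 168 mm, Ī = 22 500 000 mm⁴.
Top plate: 150 × 10, A = 1 500 mm², y = 323 mm, Ī = 12 500 mm⁴.
Hole (subtracted): ⌀6, A = 28.274 mm², y = 9 mm, Ī = 63.617 mm⁴.
Centroid: ȳ = ΣA·y / ΣA = 126.45 mm.
Transfer each piece to the horizontal centroidal axis using Ī + A·d² with d = y − 126.45:
  bottom plate: d = -117.45 mm → contributes +49 754 876 mm⁴
  web plate: d = 41.553 mm → contributes +27 679 954 mm⁴
  top plate: d = 196.55 mm → contributes +57 962 120 mm⁴
  hole: d = -117.45 mm → contributes −390 074 mm⁴
Total I = 135 006 876 mm⁴.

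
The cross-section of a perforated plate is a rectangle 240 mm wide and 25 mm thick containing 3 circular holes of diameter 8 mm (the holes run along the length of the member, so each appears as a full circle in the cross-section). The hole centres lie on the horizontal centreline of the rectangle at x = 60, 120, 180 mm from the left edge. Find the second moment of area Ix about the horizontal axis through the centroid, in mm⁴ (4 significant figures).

Split into non-overlapping primitives; take the origin at the lower-left of the bounding box.
Plate: 240 × 25, A = 6 000 mm², y = 12.5 mm, Ī = 312 500 mm⁴.
Hole 1 (subtracted): ⌀8, A = 50.2655 mm², y = 12.5 mm, Ī = 201.062 mm⁴.
Hole 2 (subtracted): ⌀8, A = 50.2655 mm², y = 12.5 mm, Ī = 201.062 mm⁴.
Hole 3 (subtracted): ⌀8, A = 50.2655 mm², y = 12.5 mm, Ī = 201.062 mm⁴.
By symmetry the centroid is at mid-height, ȳ = 12.5 mm.
All pieces are centred on the horizontal axis through the centroid, so I = ΣĪ (holes subtracted) = 311 897 mm⁴.

Ix ≈ 3.119 × 10⁵ mm⁴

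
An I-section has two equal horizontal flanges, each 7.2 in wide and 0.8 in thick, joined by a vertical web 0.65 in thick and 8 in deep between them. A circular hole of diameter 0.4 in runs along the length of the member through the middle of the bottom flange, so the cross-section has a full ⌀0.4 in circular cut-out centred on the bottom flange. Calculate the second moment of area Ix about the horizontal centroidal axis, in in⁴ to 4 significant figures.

Treat the section as a set of non-overlapping primitives; coordinates are from the bounding-box lower-left.
Bottom flange: 7.2 × 0.8, A = 5.76 in², y = 0.4 in, Ī = 0.3072 in⁴.
Web: 0.65 × 8, A = 5.2 in², y = 4.8 in, Ī = 27.7333 in⁴.
Top flange: 7.2 × 0.8, A = 5.76 in², y = 9.2 in, Ī = 0.3072 in⁴.
Hole (subtracted): ⌀0.4, A = 0.125664 in², y = 0.4 in, Ī = 0.00125664 in⁴.
Centroid: ȳ = ΣA·y / ΣA = 4.83332 in.
Transfer each piece to the horizontal centroidal axis using Ī + A·d² with d = y − 4.83332:
  bottom flange: d = -4.43332 in → contributes +113.516 in⁴
  web: d = -0.0333198 in → contributes +27.7391 in⁴
  top flange: d = 4.36668 in → contributes +110.138 in⁴
  hole: d = -4.43332 in → contributes −2.47109 in⁴
Total I = 248.922 in⁴.

Ix ≈ 248.9 in⁴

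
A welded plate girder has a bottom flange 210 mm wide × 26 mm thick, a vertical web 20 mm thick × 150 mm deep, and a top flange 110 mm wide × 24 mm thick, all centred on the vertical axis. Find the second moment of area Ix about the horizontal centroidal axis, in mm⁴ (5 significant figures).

Ix ≈ 6.2657 × 10⁷ mm⁴

Treat the section as a set of non-overlapping primitives; coordinates are from the bounding-box lower-left.
Bottom plate: 210 × 26, A = 5 460 mm², y = 13 mm, Ī = 307 580 mm⁴.
Web plate: 20 × 150, A = 3 000 mm², y = 101 mm, Ī = 5 625 000 mm⁴.
Top plate: 110 × 24, A = 2 640 mm², y = 188 mm, Ī = 126 720 mm⁴.
Centroid: ȳ = ΣA·y / ΣA = 78.40541 mm.
Transfer each piece to the horizontal centroidal axis using Ī + A·d² with d = y − 78.40541:
  bottom plate: d = -65.40541 mm → contributes +23 664 734 mm⁴
  web plate: d = 22.59459 mm → contributes +7 156 547 mm⁴
  top plate: d = 109.5946 mm → contributes +31 835 694 mm⁴
Total I = 62 656 976 mm⁴.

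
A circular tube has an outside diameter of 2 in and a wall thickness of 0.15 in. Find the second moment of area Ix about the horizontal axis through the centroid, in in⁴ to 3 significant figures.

Decompose the section into non-overlapping parts with the origin at the bottom-left of its bounding rectangle.
Outer circle: ⌀2, A = 3.1416 in², y = 1 in, Ī = 0.7854 in⁴.
Bore (subtracted): ⌀1.7, A = 2.2698 in², y = 1 in, Ī = 0.40998 in⁴.
By symmetry the centroid is at mid-height, ȳ = 1 in.
All pieces are centred on the horizontal axis through the centroid, so I = ΣĪ (holes subtracted) = 0.37542 in⁴.

Ix ≈ 0.375 in⁴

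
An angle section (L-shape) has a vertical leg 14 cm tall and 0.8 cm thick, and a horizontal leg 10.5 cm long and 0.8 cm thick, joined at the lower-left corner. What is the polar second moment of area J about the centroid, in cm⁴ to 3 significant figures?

Split into non-overlapping primitives; take the origin at the lower-left of the bounding box.
Vertical leg: 0.8 × 14, A = 11.2 cm², y = 7 cm, Ī = 182.93 cm⁴.
Horizontal leg (remainder): 9.7 × 0.8, A = 7.76 cm², y = 0.4 cm, Ī = 0.41387 cm⁴.
Centroid: ȳ = ΣA·y / ΣA = 4.2987 cm.
Transfer each piece to the centroidal x-axis using Ī + A·d² with d = y − 4.2987:
  vertical leg: d = 2.7013 cm → contributes +264.66 cm⁴
  horizontal leg (remainder): d = -3.8987 cm → contributes +118.37 cm⁴
Total I = 383.02 cm⁴.
For the y-axis: x̄ = 2.5487 cm.
Repeating about the centroidal y-axis gives I_y = 187.79 cm⁴.
Polar second moment: J = I_x + I_y = 570.81 cm⁴.

J ≈ 571 cm⁴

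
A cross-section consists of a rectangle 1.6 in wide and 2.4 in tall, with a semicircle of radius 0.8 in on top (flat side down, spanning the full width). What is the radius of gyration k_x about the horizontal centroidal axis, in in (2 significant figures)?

Decompose the section into non-overlapping parts with the origin at the bottom-left of its bounding rectangle.
Rectangular body: 1.6 × 2.4, A = 3.84 in², y = 1.2 in, Ī = 1.843 in⁴.
Semicircular cap: semicircle r = 0.8, A = 1.005 in², y = 2.74 in, Ī = 0.04496 in⁴.
Centroid: ȳ = ΣA·y / ΣA = 1.519 in.
Transfer each piece to the horizontal centroidal axis using Ī + A·d² with d = y − 1.519:
  rectangular body: d = -0.3194 in → contributes +2.235 in⁴
  semicircular cap: d = 1.22 in → contributes +1.542 in⁴
Total I = 3.777 in⁴.
Radius of gyration: k = √(I/A) = √(3.777 / 4.845) = 0.8828 in.

k_x ≈ 0.88 in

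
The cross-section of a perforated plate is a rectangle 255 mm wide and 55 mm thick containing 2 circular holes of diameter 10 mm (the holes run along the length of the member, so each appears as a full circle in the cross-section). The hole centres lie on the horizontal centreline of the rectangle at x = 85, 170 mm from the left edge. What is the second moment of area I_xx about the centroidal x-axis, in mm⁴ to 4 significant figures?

I_xx ≈ 3.534 × 10⁶ mm⁴

Break the section into simple shapes (no overlaps), measuring from the bottom-left corner of the bounding box.
Plate: 255 × 55, A = 14 025 mm², y = 27.5 mm, Ī = 3 535 469 mm⁴.
Hole 1 (subtracted): ⌀10, A = 78.5398 mm², y = 27.5 mm, Ī = 490.874 mm⁴.
Hole 2 (subtracted): ⌀10, A = 78.5398 mm², y = 27.5 mm, Ī = 490.874 mm⁴.
By symmetry the centroid is at mid-height, ȳ = 27.5 mm.
All pieces are centred on the centroidal x-axis, so I = ΣĪ (holes subtracted) = 3 534 487 mm⁴.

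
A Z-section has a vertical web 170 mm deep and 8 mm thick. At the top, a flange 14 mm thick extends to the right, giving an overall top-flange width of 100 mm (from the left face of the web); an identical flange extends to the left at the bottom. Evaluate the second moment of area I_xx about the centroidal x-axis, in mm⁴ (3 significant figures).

Treat the section as a set of non-overlapping primitives; coordinates are from the bounding-box lower-left.
Web: 8 × 170, A = 1 360 mm², y = 85 mm, Ī = 3 275 333 mm⁴.
Top flange (beyond web): 92 × 14, A = 1 288 mm², y = 163 mm, Ī = 21 037 mm⁴.
Bottom flange (beyond web): 92 × 14, A = 1 288 mm², y = 7 mm, Ī = 21 037 mm⁴.
Centroid: ȳ = ΣA·y / ΣA = 85 mm.
Transfer each piece to the centroidal x-axis using Ī + A·d² with d = y − 85:
  web: d = 0 mm → contributes +3 275 333 mm⁴
  top flange (beyond web): d = 78 mm → contributes +7 857 229 mm⁴
  bottom flange (beyond web): d = -78 mm → contributes +7 857 229 mm⁴
Total I = 18 989 792 mm⁴.

I_xx ≈ 1.90 × 10⁷ mm⁴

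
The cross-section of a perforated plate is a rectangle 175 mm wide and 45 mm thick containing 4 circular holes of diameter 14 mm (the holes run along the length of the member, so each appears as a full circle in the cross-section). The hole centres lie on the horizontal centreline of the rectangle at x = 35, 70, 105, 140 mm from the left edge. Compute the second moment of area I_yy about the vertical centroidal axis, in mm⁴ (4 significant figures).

Decompose the section into non-overlapping parts with the origin at the bottom-left of its bounding rectangle.
Plate: 175 × 45, A = 7 875 mm², x = 87.5 mm, Ī = 20 097 656 mm⁴.
Hole 1 (subtracted): ⌀14, A = 153.938 mm², x = 35 mm, Ī = 1885.74 mm⁴.
Hole 2 (subtracted): ⌀14, A = 153.938 mm², x = 70 mm, Ī = 1885.74 mm⁴.
Hole 3 (subtracted): ⌀14, A = 153.938 mm², x = 105 mm, Ī = 1885.74 mm⁴.
Hole 4 (subtracted): ⌀14, A = 153.938 mm², x = 140 mm, Ī = 1885.74 mm⁴.
By symmetry the centroid is at mid-width, x̄ = 87.5 mm.
Transfer each piece to the vertical centroidal axis using Ī + A·d² with d = x − 87.5:
  plate: d = 0 mm → contributes +20 097 656 mm⁴
  hole 1: d = -52.5 mm → contributes −426 177 mm⁴
  hole 2: d = -17.5 mm → contributes −49029.3 mm⁴
  hole 3: d = 17.5 mm → contributes −49029.3 mm⁴
  hole 4: d = 52.5 mm → contributes −426 177 mm⁴
Total I = 19 147 243 mm⁴.

I_yy ≈ 1.915 × 10⁷ mm⁴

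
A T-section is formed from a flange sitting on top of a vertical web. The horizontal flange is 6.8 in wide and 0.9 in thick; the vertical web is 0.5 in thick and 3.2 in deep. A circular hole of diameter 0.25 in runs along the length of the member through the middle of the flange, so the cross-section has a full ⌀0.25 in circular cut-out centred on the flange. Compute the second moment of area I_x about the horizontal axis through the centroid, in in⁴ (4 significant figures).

Decompose the section into non-overlapping parts with the origin at the bottom-left of its bounding rectangle.
Flange: 6.8 × 0.9, A = 6.12 in², y = 3.65 in, Ī = 0.4131 in⁴.
Web: 0.5 × 3.2, A = 1.6 in², y = 1.6 in, Ī = 1.36533 in⁴.
Hole (subtracted): ⌀0.25, A = 0.0490874 in², y = 3.65 in, Ī = 0.000191748 in⁴.
Centroid: ȳ = ΣA·y / ΣA = 3.22241 in.
Transfer each piece to the horizontal axis through the centroid using Ī + A·d² with d = y − 3.22241:
  flange: d = 0.427589 in → contributes +1.53204 in⁴
  web: d = -1.62241 in → contributes +5.57688 in⁴
  hole: d = 0.427589 in → contributes −0.00916652 in⁴
Total I = 7.09975 in⁴.

I_x ≈ 7.100 in⁴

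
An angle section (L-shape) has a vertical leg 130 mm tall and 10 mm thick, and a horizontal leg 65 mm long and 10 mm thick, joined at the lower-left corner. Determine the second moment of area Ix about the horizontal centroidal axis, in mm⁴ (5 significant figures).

Ix ≈ 3.2268 × 10⁶ mm⁴

Decompose the section into non-overlapping parts with the origin at the bottom-left of its bounding rectangle.
Vertical leg: 10 × 130, A = 1 300 mm², y = 65 mm, Ī = 1 830 833 mm⁴.
Horizontal leg (remainder): 55 × 10, A = 550 mm², y = 5 mm, Ī = 4583.333 mm⁴.
Centroid: ȳ = ΣA·y / ΣA = 47.16216 mm.
Transfer each piece to the horizontal centroidal axis using Ī + A·d² with d = y − 47.16216:
  vertical leg: d = 17.83784 mm → contributes +2 244 478 mm⁴
  horizontal leg (remainder): d = -42.16216 mm → contributes +982289.7 mm⁴
Total I = 3 226 768 mm⁴.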